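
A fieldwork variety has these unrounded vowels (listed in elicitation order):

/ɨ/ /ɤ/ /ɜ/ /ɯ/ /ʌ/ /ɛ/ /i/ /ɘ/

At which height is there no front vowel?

Front: /i/ (high), /ɛ/ (low-mid).
Central: /ɨ/ (high), /ɘ/ (high-mid), /ɜ/ (low-mid).
Back: /ɯ/ (high), /ɤ/ (high-mid), /ʌ/ (low-mid).
Every height has a front member except high-mid, where /e/ would be expected.

high-mid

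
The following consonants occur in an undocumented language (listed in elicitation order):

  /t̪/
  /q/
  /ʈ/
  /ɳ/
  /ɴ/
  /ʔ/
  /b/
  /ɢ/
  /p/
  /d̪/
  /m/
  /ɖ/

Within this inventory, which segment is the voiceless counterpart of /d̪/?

/d̪/ is a voiced dental stop.
The voiceless counterpart is a voiceless dental stop — in this inventory, /t̪/.

/t̪/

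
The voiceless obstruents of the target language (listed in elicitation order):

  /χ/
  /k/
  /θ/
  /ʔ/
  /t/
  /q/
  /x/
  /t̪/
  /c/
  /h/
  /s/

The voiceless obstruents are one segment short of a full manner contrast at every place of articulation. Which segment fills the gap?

/ç/

place of articulation  stop      fricative
dental            t̪        θ       
alveolar          t         s       
palatal           c         —       
velar             k         x       
uvular            q         χ       
glottal           ʔ         h       
The palatal row has no fricative member, so the gap is the palatal fricative /ç/.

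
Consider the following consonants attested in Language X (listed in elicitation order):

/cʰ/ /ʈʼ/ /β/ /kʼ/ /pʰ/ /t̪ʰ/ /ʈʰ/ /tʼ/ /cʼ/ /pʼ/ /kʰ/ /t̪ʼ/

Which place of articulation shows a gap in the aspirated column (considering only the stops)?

alveolar

Aspirated: /pʰ/ (bilabial), /t̪ʰ/ (dental), /ʈʰ/ (retroflex), /cʰ/ (palatal), /kʰ/ (velar).
Ejective: /pʼ/ (bilabial), /t̪ʼ/ (dental), /tʼ/ (alveolar), /ʈʼ/ (retroflex), /cʼ/ (palatal), /kʼ/ (velar).
Every place of articulation has an aspirated member except alveolar, where /tʰ/ would be expected.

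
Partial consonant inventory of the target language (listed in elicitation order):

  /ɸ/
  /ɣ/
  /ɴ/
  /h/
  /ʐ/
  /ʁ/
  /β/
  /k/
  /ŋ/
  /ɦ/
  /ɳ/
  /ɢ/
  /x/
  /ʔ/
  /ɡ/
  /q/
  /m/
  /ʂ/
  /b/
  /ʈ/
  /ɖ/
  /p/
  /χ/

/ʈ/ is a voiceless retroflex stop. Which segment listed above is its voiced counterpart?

The voiced counterpart is a voiced retroflex stop — in this inventory, /ɖ/.

/ɖ/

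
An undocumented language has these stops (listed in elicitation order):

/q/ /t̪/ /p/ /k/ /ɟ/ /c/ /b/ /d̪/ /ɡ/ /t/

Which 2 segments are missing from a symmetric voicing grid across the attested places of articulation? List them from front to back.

Voiceless: /p/ (bilabial), /t̪/ (dental), /t/ (alveolar), /c/ (palatal), /k/ (velar), /q/ (uvular).
Voiced: /b/ (bilabial), /d̪/ (dental), /ɟ/ (palatal), /ɡ/ (velar).
Gaps, from front to back: alveolar lacks voiced (/d/); uvular lacks voiced (/ɢ/).

/d/, /ɢ/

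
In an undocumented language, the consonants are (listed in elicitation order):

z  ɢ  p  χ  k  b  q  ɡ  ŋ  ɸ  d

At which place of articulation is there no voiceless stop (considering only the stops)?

alveolar

Voiceless: /p/ (bilabial), /k/ (velar), /q/ (uvular).
Voiced: /b/ (bilabial), /d/ (alveolar), /ɡ/ (velar), /ɢ/ (uvular).
Every place of articulation has a voiceless member except alveolar, where /t/ would be expected.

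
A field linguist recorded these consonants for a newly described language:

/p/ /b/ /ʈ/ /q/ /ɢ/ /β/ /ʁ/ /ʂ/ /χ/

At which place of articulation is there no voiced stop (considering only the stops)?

Voiceless: /p/ (bilabial), /ʈ/ (retroflex), /q/ (uvular).
Voiced: /b/ (bilabial), /ɢ/ (uvular).
Every place of articulation has a voiced member except retroflex, where /ɖ/ would be expected.

retroflex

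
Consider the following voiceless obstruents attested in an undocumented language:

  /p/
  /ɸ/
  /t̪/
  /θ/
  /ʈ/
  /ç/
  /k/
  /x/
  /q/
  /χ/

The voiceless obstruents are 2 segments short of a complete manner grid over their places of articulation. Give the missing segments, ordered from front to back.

/ʂ/, /c/

bilabial: stop /p/, fricative /ɸ/.
dental: stop /t̪/, fricative /θ/.
retroflex: stop /ʈ/, fricative —.
palatal: stop —, fricative /ç/.
velar: stop /k/, fricative /x/.
uvular: stop /q/, fricative /χ/.
Gaps, from front to back: retroflex lacks fricative (/ʂ/); palatal lacks stop (/c/).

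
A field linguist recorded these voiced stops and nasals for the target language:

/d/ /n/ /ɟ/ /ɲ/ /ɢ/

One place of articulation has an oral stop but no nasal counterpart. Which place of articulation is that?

place of articulation  oral stop  nasal   
alveolar          d         n       
palatal           ɟ         ɲ       
uvular            ɢ         —       
Every place of articulation has a nasal member except uvular, where /ɴ/ would be expected.

uvular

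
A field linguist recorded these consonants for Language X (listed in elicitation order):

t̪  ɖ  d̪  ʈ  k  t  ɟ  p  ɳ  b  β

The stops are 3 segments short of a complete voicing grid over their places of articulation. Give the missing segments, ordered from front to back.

Voiceless: /p/ (bilabial), /t̪/ (dental), /t/ (alveolar), /ʈ/ (retroflex), /k/ (velar).
Voiced: /b/ (bilabial), /d̪/ (dental), /ɖ/ (retroflex), /ɟ/ (palatal).
Gaps, from front to back: alveolar lacks voiced (/d/); palatal lacks voiceless (/c/); velar lacks voiced (/ɡ/).

/d/, /c/, /ɡ/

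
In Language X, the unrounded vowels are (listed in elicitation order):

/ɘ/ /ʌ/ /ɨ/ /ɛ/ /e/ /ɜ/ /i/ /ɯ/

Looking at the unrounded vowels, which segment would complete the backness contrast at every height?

/ɤ/

high: front /i/, central /ɨ/, back /ɯ/.
high-mid: front /e/, central /ɘ/, back —.
low-mid: front /ɛ/, central /ɜ/, back /ʌ/.
The high-mid row has no back member, so the gap is the high-mid back unrounded vowel /ɤ/.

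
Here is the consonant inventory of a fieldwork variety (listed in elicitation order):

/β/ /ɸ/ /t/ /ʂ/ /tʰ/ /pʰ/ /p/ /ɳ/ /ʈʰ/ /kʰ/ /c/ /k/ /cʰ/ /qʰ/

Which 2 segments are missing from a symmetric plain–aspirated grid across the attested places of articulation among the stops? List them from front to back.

/ʈ/, /q/

place of articulation  plain     aspirated
bilabial          p         pʰ      
alveolar          t         tʰ      
retroflex         —         ʈʰ      
palatal           c         cʰ      
velar             k         kʰ      
uvular            —         qʰ      
Gaps, from front to back: retroflex lacks plain (/ʈ/); uvular lacks plain (/q/).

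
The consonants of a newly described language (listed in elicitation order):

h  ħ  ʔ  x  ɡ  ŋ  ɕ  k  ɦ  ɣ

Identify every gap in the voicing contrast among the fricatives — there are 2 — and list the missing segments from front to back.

alveolo-palatal: voiceless /ɕ/, voiced —.
velar: voiceless /x/, voiced /ɣ/.
pharyngeal: voiceless /ħ/, voiced —.
glottal: voiceless /h/, voiced /ɦ/.
Gaps, from front to back: alveolo-palatal lacks voiced (/ʑ/); pharyngeal lacks voiced (/ʕ/).

/ʑ/, /ʕ/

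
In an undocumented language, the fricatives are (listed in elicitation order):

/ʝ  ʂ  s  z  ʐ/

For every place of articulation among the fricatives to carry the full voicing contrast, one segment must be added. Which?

/ç/

alveolar: voiceless /s/, voiced /z/.
retroflex: voiceless /ʂ/, voiced /ʐ/.
palatal: voiceless —, voiced /ʝ/.
The palatal row has no voiceless member, so the gap is the voiceless palatal fricative /ç/.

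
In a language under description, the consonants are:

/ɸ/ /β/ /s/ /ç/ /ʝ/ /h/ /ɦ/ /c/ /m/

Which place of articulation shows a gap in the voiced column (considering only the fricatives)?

bilabial: voiceless /ɸ/, voiced /β/.
alveolar: voiceless /s/, voiced —.
palatal: voiceless /ç/, voiced /ʝ/.
glottal: voiceless /h/, voiced /ɦ/.
Every place of articulation has a voiced member except alveolar, where /z/ would be expected.

alveolar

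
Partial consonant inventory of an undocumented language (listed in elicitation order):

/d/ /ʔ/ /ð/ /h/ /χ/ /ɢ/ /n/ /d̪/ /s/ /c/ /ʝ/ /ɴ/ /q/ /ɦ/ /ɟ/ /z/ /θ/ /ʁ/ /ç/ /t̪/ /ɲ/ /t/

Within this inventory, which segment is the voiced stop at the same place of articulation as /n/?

/d/

/n/ is an alveolar nasal.
The voiced stop at the same place is a voiced alveolar stop — in this inventory, /d/.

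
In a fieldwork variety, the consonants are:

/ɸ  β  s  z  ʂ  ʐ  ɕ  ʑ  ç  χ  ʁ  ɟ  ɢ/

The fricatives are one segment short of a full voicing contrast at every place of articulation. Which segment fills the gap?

/ʝ/

Voiceless: /ɸ/ (bilabial), /s/ (alveolar), /ʂ/ (retroflex), /ɕ/ (alveolo-palatal), /ç/ (palatal), /χ/ (uvular).
Voiced: /β/ (bilabial), /z/ (alveolar), /ʐ/ (retroflex), /ʑ/ (alveolo-palatal), /ʁ/ (uvular).
The palatal row has no voiced member, so the gap is the voiced palatal fricative /ʝ/.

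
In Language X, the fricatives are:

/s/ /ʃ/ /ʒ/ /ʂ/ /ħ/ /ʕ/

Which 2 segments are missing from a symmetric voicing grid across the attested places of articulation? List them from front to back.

/z/, /ʐ/

place of articulation  voiceless  voiced  
alveolar          s         —       
postalveolar      ʃ         ʒ       
retroflex         ʂ         —       
pharyngeal        ħ         ʕ       
Gaps, from front to back: alveolar lacks voiced (/z/); retroflex lacks voiced (/ʐ/).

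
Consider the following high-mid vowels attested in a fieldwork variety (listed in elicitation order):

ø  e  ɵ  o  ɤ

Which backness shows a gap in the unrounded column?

Unrounded: /e/ (front), /ɤ/ (back).
Rounded: /ø/ (front), /ɵ/ (central), /o/ (back).
Every backness has an unrounded member except central, where /ɘ/ would be expected.

central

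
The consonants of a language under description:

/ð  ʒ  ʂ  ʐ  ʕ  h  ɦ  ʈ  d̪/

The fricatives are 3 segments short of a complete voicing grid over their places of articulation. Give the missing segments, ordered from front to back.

dental: voiceless —, voiced /ð/.
postalveolar: voiceless —, voiced /ʒ/.
retroflex: voiceless /ʂ/, voiced /ʐ/.
pharyngeal: voiceless —, voiced /ʕ/.
glottal: voiceless /h/, voiced /ɦ/.
Gaps, from front to back: dental lacks voiceless (/θ/); postalveolar lacks voiceless (/ʃ/); pharyngeal lacks voiceless (/ħ/).

/θ/, /ʃ/, /ħ/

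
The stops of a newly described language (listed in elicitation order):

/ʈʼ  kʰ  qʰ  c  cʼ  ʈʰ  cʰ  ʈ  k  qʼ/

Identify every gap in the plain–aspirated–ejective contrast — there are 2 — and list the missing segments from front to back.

/kʼ/, /q/

place of articulation  plain     aspirated  ejective
retroflex         ʈ         ʈʰ        ʈʼ      
palatal           c         cʰ        cʼ      
velar             k         kʰ        —       
uvular            —         qʰ        qʼ      
Gaps, from front to back: velar lacks ejective (/kʼ/); uvular lacks plain (/q/).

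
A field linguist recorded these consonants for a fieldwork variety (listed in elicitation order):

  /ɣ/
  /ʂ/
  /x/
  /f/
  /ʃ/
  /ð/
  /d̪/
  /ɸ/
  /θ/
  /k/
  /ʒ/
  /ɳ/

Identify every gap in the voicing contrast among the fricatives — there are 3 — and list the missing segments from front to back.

Voiceless: /ɸ/ (bilabial), /f/ (labiodental), /θ/ (dental), /ʃ/ (postalveolar), /ʂ/ (retroflex), /x/ (velar).
Voiced: /ð/ (dental), /ʒ/ (postalveolar), /ɣ/ (velar).
Gaps, from front to back: bilabial lacks voiced (/β/); labiodental lacks voiced (/v/); retroflex lacks voiced (/ʐ/).

/β/, /v/, /ʐ/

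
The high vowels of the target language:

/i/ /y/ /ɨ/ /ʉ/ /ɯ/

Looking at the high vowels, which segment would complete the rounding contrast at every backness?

backness          unrounded  rounded 
front             i         y       
central           ɨ         ʉ       
back              ɯ         —       
The back row has no rounded member, so the gap is the back rounded vowel /u/.

/u/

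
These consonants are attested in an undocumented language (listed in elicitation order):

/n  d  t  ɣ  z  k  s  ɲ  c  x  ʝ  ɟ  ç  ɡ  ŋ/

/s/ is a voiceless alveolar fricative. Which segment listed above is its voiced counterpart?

The voiced counterpart is a voiced alveolar fricative — in this inventory, /z/.

/z/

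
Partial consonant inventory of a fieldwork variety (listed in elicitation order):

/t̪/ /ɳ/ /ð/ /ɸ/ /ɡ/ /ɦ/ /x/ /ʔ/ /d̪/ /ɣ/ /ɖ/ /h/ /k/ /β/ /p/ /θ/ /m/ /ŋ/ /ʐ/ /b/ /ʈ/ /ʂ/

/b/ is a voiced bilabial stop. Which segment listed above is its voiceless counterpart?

/p/

The voiceless counterpart is a voiceless bilabial stop — in this inventory, /p/.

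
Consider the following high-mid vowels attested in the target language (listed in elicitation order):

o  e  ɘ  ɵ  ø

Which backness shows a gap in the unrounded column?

backness          unrounded  rounded 
front             e         ø       
central           ɘ         ɵ       
back              —         o       
Every backness has an unrounded member except back, where /ɤ/ would be expected.

back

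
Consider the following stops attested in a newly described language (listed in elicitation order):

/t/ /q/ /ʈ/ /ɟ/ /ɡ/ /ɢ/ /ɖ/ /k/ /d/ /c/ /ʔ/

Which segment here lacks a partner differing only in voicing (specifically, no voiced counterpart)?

/ʔ/

Alveolar: /t/ ~ /d/
Retroflex: /ʈ/ ~ /ɖ/
Palatal: /c/ ~ /ɟ/
Velar: /k/ ~ /ɡ/
Uvular: /q/ ~ /ɢ/
Glottal: only /ʔ/ (voiceless); no voiced partner.
So /ʔ/ is the unpaired segment.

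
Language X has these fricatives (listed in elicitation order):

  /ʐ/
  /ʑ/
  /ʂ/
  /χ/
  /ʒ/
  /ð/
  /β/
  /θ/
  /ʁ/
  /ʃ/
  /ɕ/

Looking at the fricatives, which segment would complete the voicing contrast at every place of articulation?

/ɸ/

bilabial: voiceless —, voiced /β/.
dental: voiceless /θ/, voiced /ð/.
postalveolar: voiceless /ʃ/, voiced /ʒ/.
retroflex: voiceless /ʂ/, voiced /ʐ/.
alveolo-palatal: voiceless /ɕ/, voiced /ʑ/.
uvular: voiceless /χ/, voiced /ʁ/.
The bilabial row has no voiceless member, so the gap is the voiceless bilabial fricative /ɸ/.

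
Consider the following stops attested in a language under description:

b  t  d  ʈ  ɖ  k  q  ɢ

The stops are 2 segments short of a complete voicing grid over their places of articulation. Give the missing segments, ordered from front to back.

/p/, /ɡ/

bilabial: voiceless —, voiced /b/.
alveolar: voiceless /t/, voiced /d/.
retroflex: voiceless /ʈ/, voiced /ɖ/.
velar: voiceless /k/, voiced —.
uvular: voiceless /q/, voiced /ɢ/.
Gaps, from front to back: bilabial lacks voiceless (/p/); velar lacks voiced (/ɡ/).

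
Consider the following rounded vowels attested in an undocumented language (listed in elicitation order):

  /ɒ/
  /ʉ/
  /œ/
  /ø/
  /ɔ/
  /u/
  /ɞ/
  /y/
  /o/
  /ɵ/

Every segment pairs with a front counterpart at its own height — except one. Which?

High: /y/ ~ /ʉ/ ~ /u/
High-mid: /ø/ ~ /ɵ/ ~ /o/
Low-mid: /œ/ ~ /ɞ/ ~ /ɔ/
Low: only /ɒ/ (back); no front partner.
So /ɒ/ is the unpaired segment.

/ɒ/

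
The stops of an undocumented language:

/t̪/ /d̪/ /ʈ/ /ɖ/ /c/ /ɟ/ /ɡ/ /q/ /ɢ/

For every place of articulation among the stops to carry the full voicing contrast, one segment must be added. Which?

/k/

dental: voiceless /t̪/, voiced /d̪/.
retroflex: voiceless /ʈ/, voiced /ɖ/.
palatal: voiceless /c/, voiced /ɟ/.
velar: voiceless —, voiced /ɡ/.
uvular: voiceless /q/, voiced /ɢ/.
The velar row has no voiceless member, so the gap is the voiceless velar stop /k/.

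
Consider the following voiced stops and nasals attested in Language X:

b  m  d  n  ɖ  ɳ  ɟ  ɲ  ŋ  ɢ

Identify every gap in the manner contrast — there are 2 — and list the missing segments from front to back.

/ɡ/, /ɴ/

bilabial: oral stop /b/, nasal /m/.
alveolar: oral stop /d/, nasal /n/.
retroflex: oral stop /ɖ/, nasal /ɳ/.
palatal: oral stop /ɟ/, nasal /ɲ/.
velar: oral stop —, nasal /ŋ/.
uvular: oral stop /ɢ/, nasal —.
Gaps, from front to back: velar lacks oral stop (/ɡ/); uvular lacks nasal (/ɴ/).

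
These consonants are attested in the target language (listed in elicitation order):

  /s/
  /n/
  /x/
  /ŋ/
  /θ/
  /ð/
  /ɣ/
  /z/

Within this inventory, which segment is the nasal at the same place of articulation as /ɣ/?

/ɣ/ is a voiced velar fricative.
The nasal at the same place is a velar nasal — in this inventory, /ŋ/.

/ŋ/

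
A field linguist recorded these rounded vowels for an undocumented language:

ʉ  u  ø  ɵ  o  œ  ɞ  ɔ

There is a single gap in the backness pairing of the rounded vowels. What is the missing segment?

/y/

Front: /ø/ (high-mid), /œ/ (low-mid).
Central: /ʉ/ (high), /ɵ/ (high-mid), /ɞ/ (low-mid).
Back: /u/ (high), /o/ (high-mid), /ɔ/ (low-mid).
The high row has no front member, so the gap is the high front rounded vowel /y/.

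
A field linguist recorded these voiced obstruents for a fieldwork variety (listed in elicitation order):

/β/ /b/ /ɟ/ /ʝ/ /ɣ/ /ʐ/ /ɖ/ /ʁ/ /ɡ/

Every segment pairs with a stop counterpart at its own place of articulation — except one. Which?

Bilabial: /b/ ~ /β/
Retroflex: /ɖ/ ~ /ʐ/
Palatal: /ɟ/ ~ /ʝ/
Velar: /ɡ/ ~ /ɣ/
Uvular: only /ʁ/ (fricative); no stop partner.
So /ʁ/ is the unpaired segment.

/ʁ/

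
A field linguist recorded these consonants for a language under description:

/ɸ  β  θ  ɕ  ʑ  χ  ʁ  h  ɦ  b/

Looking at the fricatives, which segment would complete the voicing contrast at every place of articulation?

Voiceless: /ɸ/ (bilabial), /θ/ (dental), /ɕ/ (alveolo-palatal), /χ/ (uvular), /h/ (glottal).
Voiced: /β/ (bilabial), /ʑ/ (alveolo-palatal), /ʁ/ (uvular), /ɦ/ (glottal).
The dental row has no voiced member, so the gap is the voiced dental fricative /ð/.

/ð/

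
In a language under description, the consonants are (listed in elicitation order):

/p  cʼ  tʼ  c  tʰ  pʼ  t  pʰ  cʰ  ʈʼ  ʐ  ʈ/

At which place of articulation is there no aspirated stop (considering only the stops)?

bilabial: plain /p/, aspirated /pʰ/, ejective /pʼ/.
alveolar: plain /t/, aspirated /tʰ/, ejective /tʼ/.
retroflex: plain /ʈ/, aspirated —, ejective /ʈʼ/.
palatal: plain /c/, aspirated /cʰ/, ejective /cʼ/.
Every place of articulation has an aspirated member except retroflex, where /ʈʰ/ would be expected.

retroflex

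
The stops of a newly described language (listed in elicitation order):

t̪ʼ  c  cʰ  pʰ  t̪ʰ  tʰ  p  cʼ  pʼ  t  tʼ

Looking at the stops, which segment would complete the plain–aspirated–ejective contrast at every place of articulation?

/t̪/

bilabial: plain /p/, aspirated /pʰ/, ejective /pʼ/.
dental: plain —, aspirated /t̪ʰ/, ejective /t̪ʼ/.
alveolar: plain /t/, aspirated /tʰ/, ejective /tʼ/.
palatal: plain /c/, aspirated /cʰ/, ejective /cʼ/.
The dental row has no plain member, so the gap is the plain dental stop /t̪/.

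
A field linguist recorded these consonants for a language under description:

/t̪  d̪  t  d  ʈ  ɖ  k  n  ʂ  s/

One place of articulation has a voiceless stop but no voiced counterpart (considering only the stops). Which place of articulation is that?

Voiceless: /t̪/ (dental), /t/ (alveolar), /ʈ/ (retroflex), /k/ (velar).
Voiced: /d̪/ (dental), /d/ (alveolar), /ɖ/ (retroflex).
Every place of articulation has a voiced member except velar, where /ɡ/ would be expected.

velar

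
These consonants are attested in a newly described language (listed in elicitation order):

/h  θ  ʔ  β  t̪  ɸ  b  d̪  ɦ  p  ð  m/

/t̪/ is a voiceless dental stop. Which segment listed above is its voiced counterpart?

The voiced counterpart is a voiced dental stop — in this inventory, /d̪/.

/d̪/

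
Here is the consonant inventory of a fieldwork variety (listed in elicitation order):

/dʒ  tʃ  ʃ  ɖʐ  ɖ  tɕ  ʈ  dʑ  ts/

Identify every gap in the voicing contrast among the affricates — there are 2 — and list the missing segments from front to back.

Voiceless: /ts/ (alveolar), /tʃ/ (postalveolar), /tɕ/ (alveolo-palatal).
Voiced: /dʒ/ (postalveolar), /ɖʐ/ (retroflex), /dʑ/ (alveolo-palatal).
Gaps, from front to back: alveolar lacks voiced (/dz/); retroflex lacks voiceless (/ʈʂ/).

/dz/, /ʈʂ/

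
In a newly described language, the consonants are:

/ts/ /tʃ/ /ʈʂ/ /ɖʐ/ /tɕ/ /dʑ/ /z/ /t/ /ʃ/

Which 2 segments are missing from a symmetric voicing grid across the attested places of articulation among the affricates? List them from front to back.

Voiceless: /ts/ (alveolar), /tʃ/ (postalveolar), /ʈʂ/ (retroflex), /tɕ/ (alveolo-palatal).
Voiced: /ɖʐ/ (retroflex), /dʑ/ (alveolo-palatal).
Gaps, from front to back: alveolar lacks voiced (/dz/); postalveolar lacks voiced (/dʒ/).

/dz/, /dʒ/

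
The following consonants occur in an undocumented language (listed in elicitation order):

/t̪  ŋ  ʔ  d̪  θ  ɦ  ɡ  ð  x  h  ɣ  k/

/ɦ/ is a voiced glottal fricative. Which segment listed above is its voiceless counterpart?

The voiceless counterpart is a voiceless glottal fricative — in this inventory, /h/.

/h/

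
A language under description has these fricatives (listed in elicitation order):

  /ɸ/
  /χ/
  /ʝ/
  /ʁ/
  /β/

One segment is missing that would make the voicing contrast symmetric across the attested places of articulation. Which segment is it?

/ç/

Voiceless: /ɸ/ (bilabial), /χ/ (uvular).
Voiced: /β/ (bilabial), /ʝ/ (palatal), /ʁ/ (uvular).
The palatal row has no voiceless member, so the gap is the voiceless palatal fricative /ç/.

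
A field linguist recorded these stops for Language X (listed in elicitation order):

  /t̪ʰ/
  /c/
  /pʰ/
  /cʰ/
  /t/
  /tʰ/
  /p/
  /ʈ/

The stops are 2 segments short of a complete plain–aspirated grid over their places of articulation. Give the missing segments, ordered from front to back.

/t̪/, /ʈʰ/

Plain: /p/ (bilabial), /t/ (alveolar), /ʈ/ (retroflex), /c/ (palatal).
Aspirated: /pʰ/ (bilabial), /t̪ʰ/ (dental), /tʰ/ (alveolar), /cʰ/ (palatal).
Gaps, from front to back: dental lacks plain (/t̪/); retroflex lacks aspirated (/ʈʰ/).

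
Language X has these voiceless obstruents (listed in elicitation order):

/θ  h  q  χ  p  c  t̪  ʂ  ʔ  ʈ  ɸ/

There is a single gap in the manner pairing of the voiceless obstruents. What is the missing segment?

/ç/

bilabial: stop /p/, fricative /ɸ/.
dental: stop /t̪/, fricative /θ/.
retroflex: stop /ʈ/, fricative /ʂ/.
palatal: stop /c/, fricative —.
uvular: stop /q/, fricative /χ/.
glottal: stop /ʔ/, fricative /h/.
The palatal row has no fricative member, so the gap is the palatal fricative /ç/.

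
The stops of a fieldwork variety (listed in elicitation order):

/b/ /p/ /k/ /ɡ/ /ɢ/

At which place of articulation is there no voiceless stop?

uvular

place of articulation  voiceless  voiced  
bilabial          p         b       
velar             k         ɡ       
uvular            —         ɢ       
Every place of articulation has a voiceless member except uvular, where /q/ would be expected.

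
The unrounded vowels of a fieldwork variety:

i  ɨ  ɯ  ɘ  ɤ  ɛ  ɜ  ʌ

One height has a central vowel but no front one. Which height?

height            front     central   back    
high              i         ɨ         ɯ       
high-mid          —         ɘ         ɤ       
low-mid           ɛ         ɜ         ʌ       
Every height has a front member except high-mid, where /e/ would be expected.

high-mid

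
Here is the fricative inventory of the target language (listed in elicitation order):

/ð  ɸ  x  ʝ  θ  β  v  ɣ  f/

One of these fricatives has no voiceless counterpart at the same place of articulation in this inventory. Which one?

Bilabial: /ɸ/ ~ /β/
Labiodental: /f/ ~ /v/
Dental: /θ/ ~ /ð/
Velar: /x/ ~ /ɣ/
Palatal: only /ʝ/ (voiced); no voiceless partner.
So /ʝ/ is the unpaired segment.

/ʝ/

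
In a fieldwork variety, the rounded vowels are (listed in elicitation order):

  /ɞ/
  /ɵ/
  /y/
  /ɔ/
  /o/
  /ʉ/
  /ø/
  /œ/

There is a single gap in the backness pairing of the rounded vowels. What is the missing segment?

high: front /y/, central /ʉ/, back —.
high-mid: front /ø/, central /ɵ/, back /o/.
low-mid: front /œ/, central /ɞ/, back /ɔ/.
The high row has no back member, so the gap is the high back rounded vowel /u/.

/u/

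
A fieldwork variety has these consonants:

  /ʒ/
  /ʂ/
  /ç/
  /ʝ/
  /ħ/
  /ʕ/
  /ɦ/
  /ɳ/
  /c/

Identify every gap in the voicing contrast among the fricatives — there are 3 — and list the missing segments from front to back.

Voiceless: /ʂ/ (retroflex), /ç/ (palatal), /ħ/ (pharyngeal).
Voiced: /ʒ/ (postalveolar), /ʝ/ (palatal), /ʕ/ (pharyngeal), /ɦ/ (glottal).
Gaps, from front to back: postalveolar lacks voiceless (/ʃ/); retroflex lacks voiced (/ʐ/); glottal lacks voiceless (/h/).

/ʃ/, /ʐ/, /h/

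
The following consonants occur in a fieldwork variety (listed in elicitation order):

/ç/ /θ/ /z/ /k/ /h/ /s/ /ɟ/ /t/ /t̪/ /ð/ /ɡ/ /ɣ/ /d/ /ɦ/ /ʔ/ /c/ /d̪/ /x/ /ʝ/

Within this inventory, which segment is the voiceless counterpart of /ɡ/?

/ɡ/ is a voiced velar stop.
The voiceless counterpart is a voiceless velar stop — in this inventory, /k/.

/k/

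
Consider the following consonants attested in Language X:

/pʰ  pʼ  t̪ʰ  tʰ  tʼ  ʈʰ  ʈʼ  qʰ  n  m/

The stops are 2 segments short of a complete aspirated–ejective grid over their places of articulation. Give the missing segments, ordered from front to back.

/t̪ʼ/, /qʼ/

bilabial: aspirated /pʰ/, ejective /pʼ/.
dental: aspirated /t̪ʰ/, ejective —.
alveolar: aspirated /tʰ/, ejective /tʼ/.
retroflex: aspirated /ʈʰ/, ejective /ʈʼ/.
uvular: aspirated /qʰ/, ejective —.
Gaps, from front to back: dental lacks ejective (/t̪ʼ/); uvular lacks ejective (/qʼ/).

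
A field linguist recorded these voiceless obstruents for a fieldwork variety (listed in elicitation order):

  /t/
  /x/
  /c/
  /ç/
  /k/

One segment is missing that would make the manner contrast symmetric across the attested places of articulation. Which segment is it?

/s/

place of articulation  stop      fricative
alveolar          t         —       
palatal           c         ç       
velar             k         x       
The alveolar row has no fricative member, so the gap is the alveolar fricative /s/.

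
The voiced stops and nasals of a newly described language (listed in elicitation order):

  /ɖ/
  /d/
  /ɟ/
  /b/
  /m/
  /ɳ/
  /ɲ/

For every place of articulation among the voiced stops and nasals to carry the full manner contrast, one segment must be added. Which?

place of articulation  oral stop  nasal   
bilabial          b         m       
alveolar          d         —       
retroflex         ɖ         ɳ       
palatal           ɟ         ɲ       
The alveolar row has no nasal member, so the gap is the alveolar nasal /n/.

/n/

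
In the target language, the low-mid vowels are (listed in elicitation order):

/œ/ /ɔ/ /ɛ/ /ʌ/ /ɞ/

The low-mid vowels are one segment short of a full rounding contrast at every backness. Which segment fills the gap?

front: unrounded /ɛ/, rounded /œ/.
central: unrounded —, rounded /ɞ/.
back: unrounded /ʌ/, rounded /ɔ/.
The central row has no unrounded member, so the gap is the central unrounded vowel /ɜ/.

/ɜ/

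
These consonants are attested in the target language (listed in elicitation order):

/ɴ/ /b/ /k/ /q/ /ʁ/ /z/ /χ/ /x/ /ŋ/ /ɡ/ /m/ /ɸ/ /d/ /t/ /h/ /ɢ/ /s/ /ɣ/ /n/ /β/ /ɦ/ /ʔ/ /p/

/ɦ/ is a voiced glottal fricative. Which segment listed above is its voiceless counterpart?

/h/

The voiceless counterpart is a voiceless glottal fricative — in this inventory, /h/.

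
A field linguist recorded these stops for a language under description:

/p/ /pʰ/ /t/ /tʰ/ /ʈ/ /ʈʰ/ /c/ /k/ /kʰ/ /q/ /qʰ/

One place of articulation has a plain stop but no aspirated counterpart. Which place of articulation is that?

place of articulation  plain     aspirated
bilabial          p         pʰ      
alveolar          t         tʰ      
retroflex         ʈ         ʈʰ      
palatal           c         —       
velar             k         kʰ      
uvular            q         qʰ      
Every place of articulation has an aspirated member except palatal, where /cʰ/ would be expected.

palatal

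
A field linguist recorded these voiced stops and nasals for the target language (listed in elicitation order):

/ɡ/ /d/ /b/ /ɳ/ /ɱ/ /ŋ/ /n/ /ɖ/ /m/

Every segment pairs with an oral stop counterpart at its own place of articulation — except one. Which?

/ɱ/

Bilabial: /b/ ~ /m/
Alveolar: /d/ ~ /n/
Retroflex: /ɖ/ ~ /ɳ/
Velar: /ɡ/ ~ /ŋ/
Labiodental: only /ɱ/ (nasal); no oral stop partner.
So /ɱ/ is the unpaired segment.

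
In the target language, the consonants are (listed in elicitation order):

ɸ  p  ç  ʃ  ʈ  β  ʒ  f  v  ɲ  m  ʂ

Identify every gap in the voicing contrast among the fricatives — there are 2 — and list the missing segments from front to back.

/ʐ/, /ʝ/

Voiceless: /ɸ/ (bilabial), /f/ (labiodental), /ʃ/ (postalveolar), /ʂ/ (retroflex), /ç/ (palatal).
Voiced: /β/ (bilabial), /v/ (labiodental), /ʒ/ (postalveolar).
Gaps, from front to back: retroflex lacks voiced (/ʐ/); palatal lacks voiced (/ʝ/).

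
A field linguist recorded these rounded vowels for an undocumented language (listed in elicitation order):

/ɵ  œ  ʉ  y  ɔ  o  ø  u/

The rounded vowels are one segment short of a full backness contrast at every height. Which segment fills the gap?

/ɞ/

Front: /y/ (high), /ø/ (high-mid), /œ/ (low-mid).
Central: /ʉ/ (high), /ɵ/ (high-mid).
Back: /u/ (high), /o/ (high-mid), /ɔ/ (low-mid).
The low-mid row has no central member, so the gap is the low-mid central rounded vowel /ɞ/.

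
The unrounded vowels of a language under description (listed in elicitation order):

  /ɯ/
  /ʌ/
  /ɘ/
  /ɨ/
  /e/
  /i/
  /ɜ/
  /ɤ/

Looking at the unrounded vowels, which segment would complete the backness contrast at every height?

/ɛ/

high: front /i/, central /ɨ/, back /ɯ/.
high-mid: front /e/, central /ɘ/, back /ɤ/.
low-mid: front —, central /ɜ/, back /ʌ/.
The low-mid row has no front member, so the gap is the low-mid front unrounded vowel /ɛ/.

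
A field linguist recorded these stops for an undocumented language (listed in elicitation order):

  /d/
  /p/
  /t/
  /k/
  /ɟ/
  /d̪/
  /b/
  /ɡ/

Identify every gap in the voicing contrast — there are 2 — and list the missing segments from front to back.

Voiceless: /p/ (bilabial), /t/ (alveolar), /k/ (velar).
Voiced: /b/ (bilabial), /d̪/ (dental), /d/ (alveolar), /ɟ/ (palatal), /ɡ/ (velar).
Gaps, from front to back: dental lacks voiceless (/t̪/); palatal lacks voiceless (/c/).

/t̪/, /c/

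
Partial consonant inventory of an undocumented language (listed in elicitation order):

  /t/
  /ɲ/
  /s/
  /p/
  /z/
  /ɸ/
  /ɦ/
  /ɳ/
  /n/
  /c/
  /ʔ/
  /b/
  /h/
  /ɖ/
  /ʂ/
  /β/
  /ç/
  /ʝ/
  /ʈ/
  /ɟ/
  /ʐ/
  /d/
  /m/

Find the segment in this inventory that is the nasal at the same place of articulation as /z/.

/n/

/z/ is a voiced alveolar fricative.
The nasal at the same place is an alveolar nasal — in this inventory, /n/.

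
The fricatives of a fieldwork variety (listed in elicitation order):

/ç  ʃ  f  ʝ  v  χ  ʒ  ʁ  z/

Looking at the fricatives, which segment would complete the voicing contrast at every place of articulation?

/s/

labiodental: voiceless /f/, voiced /v/.
alveolar: voiceless —, voiced /z/.
postalveolar: voiceless /ʃ/, voiced /ʒ/.
palatal: voiceless /ç/, voiced /ʝ/.
uvular: voiceless /χ/, voiced /ʁ/.
The alveolar row has no voiceless member, so the gap is the voiceless alveolar fricative /s/.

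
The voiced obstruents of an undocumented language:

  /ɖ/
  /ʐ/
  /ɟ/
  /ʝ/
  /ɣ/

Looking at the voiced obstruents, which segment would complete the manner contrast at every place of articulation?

/ɡ/

Stop: /ɖ/ (retroflex), /ɟ/ (palatal).
Fricative: /ʐ/ (retroflex), /ʝ/ (palatal), /ɣ/ (velar).
The velar row has no stop member, so the gap is the velar stop /ɡ/.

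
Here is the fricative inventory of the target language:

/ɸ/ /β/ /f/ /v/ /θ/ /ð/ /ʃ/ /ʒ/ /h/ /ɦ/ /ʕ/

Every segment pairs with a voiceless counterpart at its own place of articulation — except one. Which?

Bilabial: /ɸ/ ~ /β/
Labiodental: /f/ ~ /v/
Dental: /θ/ ~ /ð/
Postalveolar: /ʃ/ ~ /ʒ/
Glottal: /h/ ~ /ɦ/
Pharyngeal: only /ʕ/ (voiced); no voiceless partner.
So /ʕ/ is the unpaired segment.

/ʕ/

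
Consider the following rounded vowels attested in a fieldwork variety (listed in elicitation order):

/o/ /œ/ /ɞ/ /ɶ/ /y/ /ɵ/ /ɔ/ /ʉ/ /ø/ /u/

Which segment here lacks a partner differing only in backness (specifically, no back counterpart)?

High: /y/ ~ /ʉ/ ~ /u/
High-mid: /ø/ ~ /ɵ/ ~ /o/
Low-mid: /œ/ ~ /ɞ/ ~ /ɔ/
Low: only /ɶ/ (front); no back partner.
So /ɶ/ is the unpaired segment.

/ɶ/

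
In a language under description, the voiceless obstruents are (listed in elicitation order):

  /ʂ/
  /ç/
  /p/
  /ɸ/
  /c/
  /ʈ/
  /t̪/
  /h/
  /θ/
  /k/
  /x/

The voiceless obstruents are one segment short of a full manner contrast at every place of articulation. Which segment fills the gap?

Stop: /p/ (bilabial), /t̪/ (dental), /ʈ/ (retroflex), /c/ (palatal), /k/ (velar).
Fricative: /ɸ/ (bilabial), /θ/ (dental), /ʂ/ (retroflex), /ç/ (palatal), /x/ (velar), /h/ (glottal).
The glottal row has no stop member, so the gap is the glottal stop /ʔ/.

/ʔ/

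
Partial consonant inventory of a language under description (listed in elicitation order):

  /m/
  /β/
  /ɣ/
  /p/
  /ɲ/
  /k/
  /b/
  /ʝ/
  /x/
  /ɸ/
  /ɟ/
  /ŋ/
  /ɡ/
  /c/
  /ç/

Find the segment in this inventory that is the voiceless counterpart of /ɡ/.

/ɡ/ is a voiced velar stop.
The voiceless counterpart is a voiceless velar stop — in this inventory, /k/.

/k/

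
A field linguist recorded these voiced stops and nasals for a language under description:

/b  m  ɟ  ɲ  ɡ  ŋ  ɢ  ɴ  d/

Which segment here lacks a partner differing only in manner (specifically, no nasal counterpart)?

Bilabial: /b/ ~ /m/
Palatal: /ɟ/ ~ /ɲ/
Velar: /ɡ/ ~ /ŋ/
Uvular: /ɢ/ ~ /ɴ/
Alveolar: only /d/ (oral stop); no nasal partner.
So /d/ is the unpaired segment.

/d/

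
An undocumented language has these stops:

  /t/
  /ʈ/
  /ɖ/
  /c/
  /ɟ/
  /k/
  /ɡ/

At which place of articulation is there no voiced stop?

alveolar: voiceless /t/, voiced —.
retroflex: voiceless /ʈ/, voiced /ɖ/.
palatal: voiceless /c/, voiced /ɟ/.
velar: voiceless /k/, voiced /ɡ/.
Every place of articulation has a voiced member except alveolar, where /d/ would be expected.

alveolar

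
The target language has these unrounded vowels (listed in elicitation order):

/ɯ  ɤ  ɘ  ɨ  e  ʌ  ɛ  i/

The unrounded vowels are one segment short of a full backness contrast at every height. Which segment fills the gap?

high: front /i/, central /ɨ/, back /ɯ/.
high-mid: front /e/, central /ɘ/, back /ɤ/.
low-mid: front /ɛ/, central —, back /ʌ/.
The low-mid row has no central member, so the gap is the low-mid central unrounded vowel /ɜ/.

/ɜ/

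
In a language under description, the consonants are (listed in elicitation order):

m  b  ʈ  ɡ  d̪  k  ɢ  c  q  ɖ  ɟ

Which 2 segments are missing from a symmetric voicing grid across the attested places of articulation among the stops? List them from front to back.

/p/, /t̪/

place of articulation  voiceless  voiced  
bilabial          —         b       
dental            —         d̪      
retroflex         ʈ         ɖ       
palatal           c         ɟ       
velar             k         ɡ       
uvular            q         ɢ       
Gaps, from front to back: bilabial lacks voiceless (/p/); dental lacks voiceless (/t̪/).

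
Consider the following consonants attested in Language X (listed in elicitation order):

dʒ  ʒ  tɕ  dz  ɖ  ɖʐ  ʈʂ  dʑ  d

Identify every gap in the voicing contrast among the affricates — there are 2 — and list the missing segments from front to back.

place of articulation  voiceless  voiced  
alveolar          —         dz      
postalveolar      —         dʒ      
retroflex         ʈʂ        ɖʐ      
alveolo-palatal   tɕ        dʑ      
Gaps, from front to back: alveolar lacks voiceless (/ts/); postalveolar lacks voiceless (/tʃ/).

/ts/, /tʃ/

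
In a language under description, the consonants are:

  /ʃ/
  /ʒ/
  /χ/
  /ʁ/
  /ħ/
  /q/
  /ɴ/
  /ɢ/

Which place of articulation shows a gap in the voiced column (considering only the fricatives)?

pharyngeal

place of articulation  voiceless  voiced  
postalveolar      ʃ         ʒ       
uvular            χ         ʁ       
pharyngeal        ħ         —       
Every place of articulation has a voiced member except pharyngeal, where /ʕ/ would be expected.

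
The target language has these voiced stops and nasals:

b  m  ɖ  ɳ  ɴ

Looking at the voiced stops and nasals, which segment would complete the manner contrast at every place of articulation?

Oral stop: /b/ (bilabial), /ɖ/ (retroflex).
Nasal: /m/ (bilabial), /ɳ/ (retroflex), /ɴ/ (uvular).
The uvular row has no oral stop member, so the gap is the uvular oral stop /ɢ/.

/ɢ/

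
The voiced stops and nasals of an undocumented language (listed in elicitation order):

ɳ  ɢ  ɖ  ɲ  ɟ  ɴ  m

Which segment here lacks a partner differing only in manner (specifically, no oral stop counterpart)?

/m/

Retroflex: /ɖ/ ~ /ɳ/
Palatal: /ɟ/ ~ /ɲ/
Uvular: /ɢ/ ~ /ɴ/
Bilabial: only /m/ (nasal); no oral stop partner.
So /m/ is the unpaired segment.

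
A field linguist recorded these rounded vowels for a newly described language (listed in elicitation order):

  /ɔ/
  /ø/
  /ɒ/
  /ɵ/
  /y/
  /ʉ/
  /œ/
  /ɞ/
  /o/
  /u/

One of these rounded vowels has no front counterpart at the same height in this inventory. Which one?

High: /y/ ~ /ʉ/ ~ /u/
High-mid: /ø/ ~ /ɵ/ ~ /o/
Low-mid: /œ/ ~ /ɞ/ ~ /ɔ/
Low: only /ɒ/ (back); no front partner.
So /ɒ/ is the unpaired segment.

/ɒ/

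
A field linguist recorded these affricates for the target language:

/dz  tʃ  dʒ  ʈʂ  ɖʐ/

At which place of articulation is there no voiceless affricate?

place of articulation  voiceless  voiced  
alveolar          —         dz      
postalveolar      tʃ        dʒ      
retroflex         ʈʂ        ɖʐ      
Every place of articulation has a voiceless member except alveolar, where /ts/ would be expected.

alveolar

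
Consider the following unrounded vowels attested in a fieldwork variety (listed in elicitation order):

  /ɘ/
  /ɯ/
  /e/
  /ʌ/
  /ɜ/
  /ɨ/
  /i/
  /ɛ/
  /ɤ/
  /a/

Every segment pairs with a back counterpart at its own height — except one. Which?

/a/

High: /i/ ~ /ɨ/ ~ /ɯ/
High-mid: /e/ ~ /ɘ/ ~ /ɤ/
Low-mid: /ɛ/ ~ /ɜ/ ~ /ʌ/
Low: only /a/ (front); no back partner.
So /a/ is the unpaired segment.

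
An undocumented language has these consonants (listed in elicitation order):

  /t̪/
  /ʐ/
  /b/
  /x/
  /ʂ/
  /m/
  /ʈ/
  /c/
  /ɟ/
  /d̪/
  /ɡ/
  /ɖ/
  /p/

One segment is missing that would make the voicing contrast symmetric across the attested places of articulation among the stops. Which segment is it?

/k/

bilabial: voiceless /p/, voiced /b/.
dental: voiceless /t̪/, voiced /d̪/.
retroflex: voiceless /ʈ/, voiced /ɖ/.
palatal: voiceless /c/, voiced /ɟ/.
velar: voiceless —, voiced /ɡ/.
The velar row has no voiceless member, so the gap is the voiceless velar stop /k/.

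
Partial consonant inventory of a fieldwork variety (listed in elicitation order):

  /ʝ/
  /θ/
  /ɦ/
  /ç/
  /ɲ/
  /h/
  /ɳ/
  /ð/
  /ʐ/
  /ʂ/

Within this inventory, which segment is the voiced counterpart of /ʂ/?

/ʂ/ is a voiceless retroflex fricative.
The voiced counterpart is a voiced retroflex fricative — in this inventory, /ʐ/.

/ʐ/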